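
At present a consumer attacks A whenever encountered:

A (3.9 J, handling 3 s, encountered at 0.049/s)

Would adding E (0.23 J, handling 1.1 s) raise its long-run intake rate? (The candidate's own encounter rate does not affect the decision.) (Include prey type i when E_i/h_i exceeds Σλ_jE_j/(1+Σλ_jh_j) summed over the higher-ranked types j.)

Intake rate on the current diet: R = (0.049×3.9) / (1 + 0.049×3) = 0.1911/1.147 = 0.1666 J/s.
E: E/h = 0.23/1.1 = 0.2091 J/s.
Since 0.2091 > R, including E increases the long-run rate.

Yes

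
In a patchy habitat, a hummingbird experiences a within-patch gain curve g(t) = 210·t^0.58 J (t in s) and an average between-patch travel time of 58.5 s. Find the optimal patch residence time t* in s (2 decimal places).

80.79 s

Optimal t* satisfies g'(t*) = g(t*)/(T + t*).
g'(t) = 0.58·210·t^-0.42. Setting 0.58·210·t^-0.42 = 210·t^0.58/(58.5+t) gives 0.58(58.5+t) = t, so 0.42·t = 0.58×58.5.
t* = 0.58×58.5/0.42 = 80.79 s.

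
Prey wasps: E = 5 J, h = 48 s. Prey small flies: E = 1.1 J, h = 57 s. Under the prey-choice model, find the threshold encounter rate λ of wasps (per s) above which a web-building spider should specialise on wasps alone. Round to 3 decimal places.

Drop small flies once their profitability E₂/h₂ falls below the rate achievable on wasps alone: E₂/h₂ = λE₁/(1 + λh₁).
Solve for λ: λE₁h₂ = E₂(1 + λh₁) → λ(E₁h₂ − E₂h₁) = E₂ → λ = E₂/(E₁h₂ − E₂h₁).
λ = 1.1/(5×57 − 1.1×48) = 1.1/232.2 = 0.004737 per s.

0.005 per s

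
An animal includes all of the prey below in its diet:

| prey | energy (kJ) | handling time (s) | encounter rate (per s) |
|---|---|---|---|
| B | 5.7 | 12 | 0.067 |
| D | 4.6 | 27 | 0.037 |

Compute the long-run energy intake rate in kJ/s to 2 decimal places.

0.20 kJ/s

R = Σλ_iE_i / (1 + Σλ_ih_i)
Numerator: 0.067×5.7 + 0.037×4.6 = 0.5521
Denominator: 1 + 0.067×12 + 0.037×27 = 2.803
R = 0.5521/2.803 = 0.197 kJ/s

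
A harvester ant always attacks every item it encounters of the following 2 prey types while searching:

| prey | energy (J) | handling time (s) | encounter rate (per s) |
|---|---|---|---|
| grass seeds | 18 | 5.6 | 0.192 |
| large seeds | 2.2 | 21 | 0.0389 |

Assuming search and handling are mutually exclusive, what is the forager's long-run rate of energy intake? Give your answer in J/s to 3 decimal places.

1.225 J/s

R = Σλ_iE_i / (1 + Σλ_ih_i)
Numerator: 0.192×18 + 0.0389×2.2 = 3.542
Denominator: 1 + 0.192×5.6 + 0.0389×21 = 2.892
R = 3.542/2.892 = 1.225 J/s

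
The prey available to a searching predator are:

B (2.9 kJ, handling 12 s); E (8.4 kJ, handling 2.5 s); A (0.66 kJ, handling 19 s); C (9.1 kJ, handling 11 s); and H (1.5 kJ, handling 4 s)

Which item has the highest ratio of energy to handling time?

Profitability E/h (kJ/s): B = 2.9/12 = 0.242, E = 8.4/2.5 = 3.36, A = 0.66/19 = 0.0347, C = 9.1/11 = 0.827, H = 1.5/4 = 0.375.
Ranked: E > C > H > B > A.

E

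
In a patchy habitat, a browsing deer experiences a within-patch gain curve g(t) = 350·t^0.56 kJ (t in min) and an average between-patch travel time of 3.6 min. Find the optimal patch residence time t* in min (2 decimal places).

By the marginal value theorem, leave when the instantaneous gain rate g'(t) equals the habitat-wide average g(t)/(T + t).
g'(t) = 0.56·350·t^-0.44. Setting 0.56·350·t^-0.44 = 350·t^0.56/(3.6+t) gives 0.56(3.6+t) = t, so 0.44·t = 0.56×3.6.
t* = 0.56×3.6/0.44 = 4.582 min.

4.58 min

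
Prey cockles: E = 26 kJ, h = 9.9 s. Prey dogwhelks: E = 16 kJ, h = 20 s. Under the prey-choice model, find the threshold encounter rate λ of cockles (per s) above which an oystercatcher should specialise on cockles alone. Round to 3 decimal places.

The zero-one rule: include dogwhelks iff E₂/h₂ > λE₁/(1+λh₁). Equality gives the switch point.
λE₁h₂ = E₂ + λE₂h₁ ⇒ λ = E₂/(E₁h₂ − E₂h₁) = 16/(520 − 158.4) = 0.04425 per s.

0.044 per s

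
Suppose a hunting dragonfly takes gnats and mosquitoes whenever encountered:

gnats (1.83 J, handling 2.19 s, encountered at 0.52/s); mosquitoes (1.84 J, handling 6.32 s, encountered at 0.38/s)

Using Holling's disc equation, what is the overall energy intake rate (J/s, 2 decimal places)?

0.36 J/s

R = (0.52×1.83 + 0.38×1.84) / (1 + 0.52×2.19 + 0.38×6.32) = 1.651/4.54 = 0.3636 J/s.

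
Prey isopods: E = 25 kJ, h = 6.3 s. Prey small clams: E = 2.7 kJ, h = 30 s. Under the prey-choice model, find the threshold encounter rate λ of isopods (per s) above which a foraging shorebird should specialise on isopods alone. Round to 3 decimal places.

0.004 per s

Drop small clams once their profitability E₂/h₂ falls below the rate achievable on isopods alone: E₂/h₂ = λE₁/(1 + λh₁).
Solve for λ: λE₁h₂ = E₂(1 + λh₁) → λ(E₁h₂ − E₂h₁) = E₂ → λ = E₂/(E₁h₂ − E₂h₁).
λ = 2.7/(25×30 − 2.7×6.3) = 2.7/733 = 0.003684 per s.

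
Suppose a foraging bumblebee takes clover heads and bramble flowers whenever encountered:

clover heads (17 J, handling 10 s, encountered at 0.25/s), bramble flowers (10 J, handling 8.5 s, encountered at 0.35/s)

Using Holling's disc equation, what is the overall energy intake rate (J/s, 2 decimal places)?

R = (0.25×17 + 0.35×10) / (1 + 0.25×10 + 0.35×8.5) = 7.75/6.475 = 1.197 J/s.

1.20 J/s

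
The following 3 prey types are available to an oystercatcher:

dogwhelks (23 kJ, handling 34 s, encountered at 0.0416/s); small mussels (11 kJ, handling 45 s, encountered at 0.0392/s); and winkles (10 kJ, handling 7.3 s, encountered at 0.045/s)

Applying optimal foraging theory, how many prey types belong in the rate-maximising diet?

2

Rank by E/h (kJ/s): winkles 1.37, dogwhelks 0.676, small mussels 0.244. Include each in turn until the next type's E/h falls below the running intake rate.
Rate on top 1: 0.3387. dogwhelks: 0.676 > 0.3387 → include.
Rate on top 2: 0.5129. small mussels: 0.244 < 0.5129 → exclude; stop.
Optimal diet: winkles, dogwhelks — 2 of 3 types.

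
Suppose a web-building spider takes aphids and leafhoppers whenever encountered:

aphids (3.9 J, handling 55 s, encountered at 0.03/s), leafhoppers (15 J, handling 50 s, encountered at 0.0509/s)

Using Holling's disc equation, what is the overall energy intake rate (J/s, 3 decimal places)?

Energy encountered per unit search time: 0.03×3.9 + 0.0509×15 = 0.8805 J/s.
Handling time per unit search time: 0.03×55 + 0.0509×50 = 4.195.
Rate = 0.8805/(1 + 4.195) = 0.1695 J/s.

0.169 J/s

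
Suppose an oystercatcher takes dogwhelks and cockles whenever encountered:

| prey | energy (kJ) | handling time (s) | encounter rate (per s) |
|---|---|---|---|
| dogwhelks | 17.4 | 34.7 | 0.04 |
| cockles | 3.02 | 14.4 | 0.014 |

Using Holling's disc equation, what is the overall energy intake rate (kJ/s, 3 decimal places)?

0.285 kJ/s

R = (0.04×17.4 + 0.014×3.02) / (1 + 0.04×34.7 + 0.014×14.4) = 0.7383/2.59 = 0.2851 kJ/s.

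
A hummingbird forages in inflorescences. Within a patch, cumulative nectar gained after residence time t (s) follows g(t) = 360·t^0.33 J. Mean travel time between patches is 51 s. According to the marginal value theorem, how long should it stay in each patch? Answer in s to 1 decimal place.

Maximise g(t)/(T+t): set derivative to zero → g'(t)(T+t) = g(t).
g'(t) = 0.33·360·t^-0.67. Setting 0.33·360·t^-0.67 = 360·t^0.33/(51+t) gives 0.33(51+t) = t, so 0.67·t = 0.33×51.
t* = 0.33×51/0.67 = 25.12 s.

25.1 s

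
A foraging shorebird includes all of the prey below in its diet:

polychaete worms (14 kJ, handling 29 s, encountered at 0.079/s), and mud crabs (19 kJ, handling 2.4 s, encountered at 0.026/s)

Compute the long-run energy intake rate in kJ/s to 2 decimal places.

R = Σλ_iE_i / (1 + Σλ_ih_i)
Numerator: 0.079×14 + 0.026×19 = 1.6
Denominator: 1 + 0.079×29 + 0.026×2.4 = 3.353
R = 1.6/3.353 = 0.4771 kJ/s

0.48 kJ/s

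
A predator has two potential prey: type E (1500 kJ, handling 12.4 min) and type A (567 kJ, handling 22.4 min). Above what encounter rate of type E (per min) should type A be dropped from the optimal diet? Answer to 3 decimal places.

0.021 per min

Drop type A once their profitability E₂/h₂ falls below the rate achievable on type E alone: E₂/h₂ = λE₁/(1 + λh₁).
Solve for λ: λE₁h₂ = E₂(1 + λh₁) → λ(E₁h₂ − E₂h₁) = E₂ → λ = E₂/(E₁h₂ − E₂h₁).
λ = 567/(1500×22.4 − 567×12.4) = 567/2.657e+04 = 0.02134 per min.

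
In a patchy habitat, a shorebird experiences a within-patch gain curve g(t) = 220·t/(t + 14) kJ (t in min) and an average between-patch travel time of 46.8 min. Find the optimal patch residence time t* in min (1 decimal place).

25.6 min

By the marginal value theorem, leave when the instantaneous gain rate g'(t) equals the habitat-wide average g(t)/(T + t).
g'(t) = 220·14/(t + 14)². Setting 220·14/(t+14)² = 220t/[(t+14)(46.8+t)] gives 14(46.8+t) = t(t+14), so t² = 14×46.8 = 655.2.
t* = √655.2 = 25.6 min.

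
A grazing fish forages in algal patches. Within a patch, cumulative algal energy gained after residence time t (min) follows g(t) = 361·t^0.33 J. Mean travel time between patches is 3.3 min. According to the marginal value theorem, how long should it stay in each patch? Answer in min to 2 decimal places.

1.63 min

Optimal t* satisfies g'(t*) = g(t*)/(T + t*).
g'(t) = 0.33·361·t^-0.67. Setting 0.33·361·t^-0.67 = 361·t^0.33/(3.3+t) gives 0.33(3.3+t) = t, so 0.67·t = 0.33×3.3.
t* = 0.33×3.3/0.67 = 1.625 min.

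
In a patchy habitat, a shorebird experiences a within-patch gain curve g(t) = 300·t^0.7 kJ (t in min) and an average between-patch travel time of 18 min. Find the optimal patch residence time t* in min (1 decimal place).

By the marginal value theorem, leave when the instantaneous gain rate g'(t) equals the habitat-wide average g(t)/(T + t).
g'(t) = 0.7·300·t^-0.3. Setting 0.7·300·t^-0.3 = 300·t^0.7/(18+t) gives 0.7(18+t) = t, so 0.30·t = 0.7×18.
t* = 0.7×18/0.30 = 42 min.

42.0 min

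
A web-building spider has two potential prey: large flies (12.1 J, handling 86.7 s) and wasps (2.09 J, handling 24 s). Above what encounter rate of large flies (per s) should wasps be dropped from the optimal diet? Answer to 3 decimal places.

At the threshold, the rate on large flies alone equals the profitability of wasps: λ·12.1/(1 + λ·86.7) = 2.09/24 = 0.08708.
Rearranging, λ(12.1 − 0.08708×86.7) = 0.08708, so λ = 0.08708/4.55 = 0.01914 per s.

0.019 per s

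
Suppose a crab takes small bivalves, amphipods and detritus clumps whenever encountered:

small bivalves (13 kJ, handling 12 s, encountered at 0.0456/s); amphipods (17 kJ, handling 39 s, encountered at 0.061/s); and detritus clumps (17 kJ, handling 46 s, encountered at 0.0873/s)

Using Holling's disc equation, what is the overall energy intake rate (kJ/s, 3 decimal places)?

0.392 kJ/s

R = (0.0456×13 + 0.061×17 + 0.0873×17) / (1 + 0.0456×12 + 0.061×39 + 0.0873×46) = 3.114/7.942 = 0.3921 kJ/s.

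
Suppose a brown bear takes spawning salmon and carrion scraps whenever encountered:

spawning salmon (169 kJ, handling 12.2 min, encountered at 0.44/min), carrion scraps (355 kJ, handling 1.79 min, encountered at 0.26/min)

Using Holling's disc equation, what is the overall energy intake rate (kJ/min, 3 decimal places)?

R = Σλ_iE_i / (1 + Σλ_ih_i)
Numerator: 0.44×169 + 0.26×355 = 166.7
Denominator: 1 + 0.44×12.2 + 0.26×1.79 = 6.833
R = 166.7/6.833 = 24.39 kJ/min

24.389 kJ/min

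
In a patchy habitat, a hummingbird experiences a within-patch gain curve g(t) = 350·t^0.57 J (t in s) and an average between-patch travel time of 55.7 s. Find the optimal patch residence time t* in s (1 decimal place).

73.8 s

By the marginal value theorem, leave when the instantaneous gain rate g'(t) equals the habitat-wide average g(t)/(T + t).
g'(t) = 0.57·350·t^-0.43. Setting 0.57·350·t^-0.43 = 350·t^0.57/(55.7+t) gives 0.57(55.7+t) = t, so 0.43·t = 0.57×55.7.
t* = 0.57×55.7/0.43 = 73.83 s.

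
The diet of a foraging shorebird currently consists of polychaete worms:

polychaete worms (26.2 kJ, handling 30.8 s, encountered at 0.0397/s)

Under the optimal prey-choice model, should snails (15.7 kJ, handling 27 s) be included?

On polychaete worms alone, R = ΣλE/(1+Σλh) = 1.04/2.223 = 0.4679 kJ/s.
snails: E/h = 15.7/27 = 0.5815 kJ/s.
0.5815 > 0.4679, so adding snails raises the average — include it.

Yes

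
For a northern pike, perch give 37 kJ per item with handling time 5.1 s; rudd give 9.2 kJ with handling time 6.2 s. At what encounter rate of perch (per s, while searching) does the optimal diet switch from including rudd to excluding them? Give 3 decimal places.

At the threshold, the rate on perch alone equals the profitability of rudd: λ·37/(1 + λ·5.1) = 9.2/6.2 = 1.484.
Rearranging, λ(37 − 1.484×5.1) = 1.484, so λ = 1.484/29.43 = 0.05042 per s.

0.050 per s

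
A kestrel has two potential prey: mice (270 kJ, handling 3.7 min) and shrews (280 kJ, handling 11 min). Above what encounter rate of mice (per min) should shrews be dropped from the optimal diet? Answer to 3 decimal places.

At the threshold, the rate on mice alone equals the profitability of shrews: λ·270/(1 + λ·3.7) = 280/11 = 25.45.
Rearranging, λ(270 − 25.45×3.7) = 25.45, so λ = 25.45/175.8 = 0.1448 per min.

0.145 per min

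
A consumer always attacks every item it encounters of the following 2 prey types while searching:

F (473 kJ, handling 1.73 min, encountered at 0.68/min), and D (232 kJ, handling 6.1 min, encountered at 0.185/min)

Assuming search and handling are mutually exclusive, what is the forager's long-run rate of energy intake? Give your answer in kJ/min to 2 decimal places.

110.31 kJ/min

R = Σλ_iE_i / (1 + Σλ_ih_i)
Numerator: 0.68×473 + 0.185×232 = 364.6
Denominator: 1 + 0.68×1.73 + 0.185×6.1 = 3.305
R = 364.6/3.305 = 110.3 kJ/min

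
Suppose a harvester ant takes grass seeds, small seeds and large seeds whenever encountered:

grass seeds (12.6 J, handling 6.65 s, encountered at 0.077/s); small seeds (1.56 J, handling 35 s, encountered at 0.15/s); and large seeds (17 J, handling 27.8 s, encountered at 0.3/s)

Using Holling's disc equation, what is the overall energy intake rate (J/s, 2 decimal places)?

0.42 J/s

R = Σλ_iE_i / (1 + Σλ_ih_i)
Numerator: 0.077×12.6 + 0.15×1.56 + 0.3×17 = 6.304
Denominator: 1 + 0.077×6.65 + 0.15×35 + 0.3×27.8 = 15.1
R = 6.304/15.1 = 0.4174 J/s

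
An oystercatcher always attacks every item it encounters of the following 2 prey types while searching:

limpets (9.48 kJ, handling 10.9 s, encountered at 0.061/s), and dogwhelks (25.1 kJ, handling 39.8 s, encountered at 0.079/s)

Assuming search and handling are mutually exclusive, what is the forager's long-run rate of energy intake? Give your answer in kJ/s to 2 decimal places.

0.53 kJ/s

Energy encountered per unit search time: 0.061×9.48 + 0.079×25.1 = 2.561 kJ/s.
Handling time per unit search time: 0.061×10.9 + 0.079×39.8 = 3.809.
Rate = 2.561/(1 + 3.809) = 0.5326 kJ/s.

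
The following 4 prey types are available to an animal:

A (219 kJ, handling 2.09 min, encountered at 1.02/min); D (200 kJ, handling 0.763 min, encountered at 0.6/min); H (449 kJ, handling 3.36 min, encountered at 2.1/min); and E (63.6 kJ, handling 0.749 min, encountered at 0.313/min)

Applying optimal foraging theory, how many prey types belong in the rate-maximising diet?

2

E/h in descending order: D 262, H 134, A 105, E 84.9 kJ/min. The optimal diet is the largest prefix of this list for which every included type satisfies E_i/h_i > R on the types above it.
Rate on top 1: 82.32. H: 134 > 82.32 → include.
Rate on top 2: 124.8. A: 105 < 124.8 → exclude; stop.
Optimal diet: D, H — 2 of 4 types.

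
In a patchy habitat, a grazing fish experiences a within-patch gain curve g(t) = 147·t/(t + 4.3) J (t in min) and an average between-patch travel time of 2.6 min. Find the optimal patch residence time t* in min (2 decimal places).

3.34 min

Optimal t* satisfies g'(t*) = g(t*)/(T + t*).
g'(t) = 147·4.3/(t + 4.3)². Setting 147·4.3/(t+4.3)² = 147t/[(t+4.3)(2.6+t)] gives 4.3(2.6+t) = t(t+4.3), so t² = 4.3×2.6 = 11.18.
t* = √11.18 = 3.344 min.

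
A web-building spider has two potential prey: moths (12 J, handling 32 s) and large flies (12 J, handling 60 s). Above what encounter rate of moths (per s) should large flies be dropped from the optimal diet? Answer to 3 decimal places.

0.036 per s

Drop large flies once their profitability E₂/h₂ falls below the rate achievable on moths alone: E₂/h₂ = λE₁/(1 + λh₁).
Solve for λ: λE₁h₂ = E₂(1 + λh₁) → λ(E₁h₂ − E₂h₁) = E₂ → λ = E₂/(E₁h₂ − E₂h₁).
λ = 12/(12×60 − 12×32) = 12/336 = 0.03571 per s.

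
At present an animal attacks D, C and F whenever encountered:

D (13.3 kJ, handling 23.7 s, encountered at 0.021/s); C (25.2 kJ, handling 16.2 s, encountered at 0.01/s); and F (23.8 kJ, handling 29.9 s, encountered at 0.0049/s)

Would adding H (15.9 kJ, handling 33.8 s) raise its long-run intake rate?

Yes

Intake rate on the current diet: R = (0.021×13.3 + 0.01×25.2 + 0.0049×23.8) / (1 + 0.021×23.7 + 0.01×16.2 + 0.0049×29.9) = 0.6479/1.806 = 0.3587 kJ/s.
H: E/h = 15.9/33.8 = 0.4704 kJ/s.
0.4704 > 0.3587, so adding H raises the average — include it.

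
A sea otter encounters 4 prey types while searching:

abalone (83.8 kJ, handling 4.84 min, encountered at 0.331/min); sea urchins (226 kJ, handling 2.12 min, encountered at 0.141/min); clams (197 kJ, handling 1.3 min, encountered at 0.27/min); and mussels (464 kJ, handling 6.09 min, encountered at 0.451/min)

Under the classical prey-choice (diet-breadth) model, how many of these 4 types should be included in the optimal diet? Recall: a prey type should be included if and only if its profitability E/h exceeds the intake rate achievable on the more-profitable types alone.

Profitabilities (E/h, kJ/min): clams 152, sea urchins 107, mussels 76.2, abalone 17.3. Add prey in this order while the next type's profitability exceeds the intake rate on those already taken.
Rate on top 1: 39.37. sea urchins: 107 > 39.37 → include.
Rate on top 2: 51.55. mussels: 76.2 > 51.55 → include.
Rate on top 3: 66.94. abalone: 17.3 < 66.94 → exclude; stop.
Optimal diet: clams, sea urchins, mussels — 3 of 4 types.

3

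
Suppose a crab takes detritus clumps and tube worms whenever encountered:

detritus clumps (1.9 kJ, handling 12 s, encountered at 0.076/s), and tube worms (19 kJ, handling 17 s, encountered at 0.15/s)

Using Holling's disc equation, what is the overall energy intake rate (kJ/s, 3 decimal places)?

0.671 kJ/s

R = (0.076×1.9 + 0.15×19) / (1 + 0.076×12 + 0.15×17) = 2.994/4.462 = 0.6711 kJ/s.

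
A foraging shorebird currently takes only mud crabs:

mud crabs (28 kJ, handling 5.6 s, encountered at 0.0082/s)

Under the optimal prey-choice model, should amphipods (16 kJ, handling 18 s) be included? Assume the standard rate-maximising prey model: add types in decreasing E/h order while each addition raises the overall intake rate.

Yes

Intake rate on the current diet: R = (0.0082×28) / (1 + 0.0082×5.6) = 0.2296/1.046 = 0.2195 kJ/s.
Profitability of amphipods: 16/18 = 0.8889 kJ/s.
0.8889 > 0.2195, so adding amphipods raises the average — include it.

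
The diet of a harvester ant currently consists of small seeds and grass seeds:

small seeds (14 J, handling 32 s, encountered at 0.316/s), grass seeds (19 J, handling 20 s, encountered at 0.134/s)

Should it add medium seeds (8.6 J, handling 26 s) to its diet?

Current rate: (0.316×14 + 0.134×19)/(1 + 0.316×32 + 0.134×20) = 0.5054 J/s.
medium seeds: E/h = 8.6/26 = 0.3308 J/s.
Since 0.3308 < R, time spent handling medium seeds is better spent searching.

No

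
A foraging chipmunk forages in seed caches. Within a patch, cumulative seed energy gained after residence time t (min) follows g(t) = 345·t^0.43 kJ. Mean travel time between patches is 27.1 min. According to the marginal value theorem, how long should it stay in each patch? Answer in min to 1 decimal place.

Maximise g(t)/(T+t): set derivative to zero → g'(t)(T+t) = g(t).
g'(t) = 0.43·345·t^-0.57. Setting 0.43·345·t^-0.57 = 345·t^0.43/(27.1+t) gives 0.43(27.1+t) = t, so 0.57·t = 0.43×27.1.
t* = 0.43×27.1/0.57 = 20.44 min.

20.4 min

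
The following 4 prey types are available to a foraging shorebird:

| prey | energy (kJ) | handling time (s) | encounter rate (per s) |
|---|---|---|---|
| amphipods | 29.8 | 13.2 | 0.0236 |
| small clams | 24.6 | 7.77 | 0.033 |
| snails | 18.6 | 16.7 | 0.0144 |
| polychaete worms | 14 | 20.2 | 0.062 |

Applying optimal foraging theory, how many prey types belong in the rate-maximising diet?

Rank by E/h (kJ/s): small clams 3.17, amphipods 2.26, snails 1.11, polychaete worms 0.693. Include each in turn until the next type's E/h falls below the running intake rate.
Rate on top 1: 0.6461. amphipods: 2.26 > 0.6461 → include.
Rate on top 2: 0.9663. snails: 1.11 > 0.9663 → include.
Rate on top 3: 0.9859. polychaete worms: 0.693 < 0.9859 → exclude; stop.
Optimal diet: small clams, amphipods, snails — 3 of 4 types.

3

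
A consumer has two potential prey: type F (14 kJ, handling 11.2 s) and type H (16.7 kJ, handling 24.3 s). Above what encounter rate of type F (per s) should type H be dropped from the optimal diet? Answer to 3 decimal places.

The zero-one rule: include type H iff E₂/h₂ > λE₁/(1+λh₁). Equality gives the switch point.
λE₁h₂ = E₂ + λE₂h₁ ⇒ λ = E₂/(E₁h₂ − E₂h₁) = 16.7/(340.2 − 187) = 0.109 per s.

0.109 per s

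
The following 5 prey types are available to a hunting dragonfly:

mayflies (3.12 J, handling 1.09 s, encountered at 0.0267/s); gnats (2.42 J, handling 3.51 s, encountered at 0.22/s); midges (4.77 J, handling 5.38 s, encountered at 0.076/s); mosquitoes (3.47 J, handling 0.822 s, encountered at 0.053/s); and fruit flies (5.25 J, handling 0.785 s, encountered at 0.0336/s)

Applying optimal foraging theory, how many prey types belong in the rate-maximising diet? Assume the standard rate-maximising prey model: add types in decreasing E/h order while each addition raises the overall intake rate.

5

E/h in descending order: fruit flies 6.69, mosquitoes 4.22, mayflies 2.86, midges 0.887, gnats 0.689 J/s. The optimal diet is the largest prefix of this list for which every included type satisfies E_i/h_i > R on the types above it.
Rate on top 1: 0.1719. mosquitoes: 4.22 > 0.1719 → include.
Rate on top 2: 0.3368. mayflies: 2.86 > 0.3368 → include.
Rate on top 3: 0.4036. midges: 0.887 > 0.4036 → include.
Rate on top 4: 0.5346. gnats: 0.689 > 0.5346 → include.
Optimal diet: fruit flies, mosquitoes, mayflies, midges, gnats — 5 of 5 types.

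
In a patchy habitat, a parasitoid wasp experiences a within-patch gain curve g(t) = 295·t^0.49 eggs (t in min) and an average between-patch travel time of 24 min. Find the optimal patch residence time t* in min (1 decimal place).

Optimal t* satisfies g'(t*) = g(t*)/(T + t*).
g'(t) = 0.49·295·t^-0.51. Setting 0.49·295·t^-0.51 = 295·t^0.49/(24+t) gives 0.49(24+t) = t, so 0.51·t = 0.49×24.
t* = 0.49×24/0.51 = 23.06 min.

23.1 min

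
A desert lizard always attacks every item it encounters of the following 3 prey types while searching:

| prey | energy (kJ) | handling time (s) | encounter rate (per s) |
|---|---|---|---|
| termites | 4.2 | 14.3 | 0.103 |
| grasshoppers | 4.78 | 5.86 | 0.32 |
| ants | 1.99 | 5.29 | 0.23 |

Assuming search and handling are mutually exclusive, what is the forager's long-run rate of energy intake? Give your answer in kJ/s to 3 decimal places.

Energy encountered per unit search time: 0.103×4.2 + 0.32×4.78 + 0.23×1.99 = 2.42 kJ/s.
Handling time per unit search time: 0.103×14.3 + 0.32×5.86 + 0.23×5.29 = 4.565.
Rate = 2.42/(1 + 4.565) = 0.4349 kJ/s.

0.435 kJ/s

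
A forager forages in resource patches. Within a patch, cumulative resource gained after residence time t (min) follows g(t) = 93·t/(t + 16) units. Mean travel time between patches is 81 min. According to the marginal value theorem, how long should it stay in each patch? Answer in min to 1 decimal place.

36.0 min

Maximise g(t)/(T+t): set derivative to zero → g'(t)(T+t) = g(t).
g'(t) = 93·16/(t + 16)². Setting 93·16/(t+16)² = 93t/[(t+16)(81+t)] gives 16(81+t) = t(t+16), so t² = 16×81 = 1296.
t* = √1296 = 36 min.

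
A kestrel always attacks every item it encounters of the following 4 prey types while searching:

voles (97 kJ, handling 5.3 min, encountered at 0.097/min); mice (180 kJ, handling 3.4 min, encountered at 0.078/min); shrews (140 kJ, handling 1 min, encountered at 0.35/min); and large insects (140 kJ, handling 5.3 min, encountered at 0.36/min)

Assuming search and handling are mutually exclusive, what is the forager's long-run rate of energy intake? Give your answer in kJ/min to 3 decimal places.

30.429 kJ/min

R = (0.097×97 + 0.078×180 + 0.35×140 + 0.36×140) / (1 + 0.097×5.3 + 0.078×3.4 + 0.35×1 + 0.36×5.3) = 122.8/4.037 = 30.43 kJ/min.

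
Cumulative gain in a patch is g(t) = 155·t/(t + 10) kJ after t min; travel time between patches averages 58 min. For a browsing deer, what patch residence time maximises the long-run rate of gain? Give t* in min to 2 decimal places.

Maximise g(t)/(T+t): set derivative to zero → g'(t)(T+t) = g(t).
g'(t) = 155·10/(t + 10)². Setting 155·10/(t+10)² = 155t/[(t+10)(58+t)] gives 10(58+t) = t(t+10), so t² = 10×58 = 580.
t* = √580 = 24.08 min.

24.08 min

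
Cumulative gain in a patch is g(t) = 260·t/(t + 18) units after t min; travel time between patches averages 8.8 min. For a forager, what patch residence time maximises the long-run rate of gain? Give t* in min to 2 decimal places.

12.59 min

Optimal t* satisfies g'(t*) = g(t*)/(T + t*).
g'(t) = 260·18/(t + 18)². Setting 260·18/(t+18)² = 260t/[(t+18)(8.8+t)] gives 18(8.8+t) = t(t+18), so t² = 18×8.8 = 158.4.
t* = √158.4 = 12.59 min.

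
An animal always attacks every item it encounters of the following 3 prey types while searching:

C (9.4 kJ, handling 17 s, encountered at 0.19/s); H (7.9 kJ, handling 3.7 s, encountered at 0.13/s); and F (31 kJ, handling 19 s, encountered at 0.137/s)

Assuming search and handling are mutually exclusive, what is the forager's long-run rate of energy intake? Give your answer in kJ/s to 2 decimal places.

R = Σλ_iE_i / (1 + Σλ_ih_i)
Numerator: 0.19×9.4 + 0.13×7.9 + 0.137×31 = 7.06
Denominator: 1 + 0.19×17 + 0.13×3.7 + 0.137×19 = 7.314
R = 7.06/7.314 = 0.9653 kJ/s

0.97 kJ/s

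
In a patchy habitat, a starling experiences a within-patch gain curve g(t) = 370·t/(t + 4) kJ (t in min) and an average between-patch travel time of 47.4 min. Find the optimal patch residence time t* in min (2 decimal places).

By the marginal value theorem, leave when the instantaneous gain rate g'(t) equals the habitat-wide average g(t)/(T + t).
g'(t) = 370·4/(t + 4)². Setting 370·4/(t+4)² = 370t/[(t+4)(47.4+t)] gives 4(47.4+t) = t(t+4), so t² = 4×47.4 = 189.6.
t* = √189.6 = 13.77 min.

13.77 min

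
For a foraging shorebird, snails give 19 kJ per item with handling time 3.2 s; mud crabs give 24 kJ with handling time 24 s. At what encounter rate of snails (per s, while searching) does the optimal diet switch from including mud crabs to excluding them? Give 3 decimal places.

0.063 per s

The zero-one rule: include mud crabs iff E₂/h₂ > λE₁/(1+λh₁). Equality gives the switch point.
λE₁h₂ = E₂ + λE₂h₁ ⇒ λ = E₂/(E₁h₂ − E₂h₁) = 24/(456 − 76.8) = 0.06329 per s.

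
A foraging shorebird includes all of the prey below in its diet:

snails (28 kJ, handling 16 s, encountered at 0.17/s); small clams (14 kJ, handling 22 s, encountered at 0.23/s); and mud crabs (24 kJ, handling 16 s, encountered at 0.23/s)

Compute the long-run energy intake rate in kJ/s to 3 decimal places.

R = (0.17×28 + 0.23×14 + 0.23×24) / (1 + 0.17×16 + 0.23×22 + 0.23×16) = 13.5/12.46 = 1.083 kJ/s.

1.083 kJ/s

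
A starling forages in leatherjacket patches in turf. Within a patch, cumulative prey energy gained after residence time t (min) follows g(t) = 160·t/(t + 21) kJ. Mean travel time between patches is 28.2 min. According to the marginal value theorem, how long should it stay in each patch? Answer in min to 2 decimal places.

24.34 min

Maximise g(t)/(T+t): set derivative to zero → g'(t)(T+t) = g(t).
g'(t) = 160·21/(t + 21)². Setting 160·21/(t+21)² = 160t/[(t+21)(28.2+t)] gives 21(28.2+t) = t(t+21), so t² = 21×28.2 = 592.2.
t* = √592.2 = 24.34 min.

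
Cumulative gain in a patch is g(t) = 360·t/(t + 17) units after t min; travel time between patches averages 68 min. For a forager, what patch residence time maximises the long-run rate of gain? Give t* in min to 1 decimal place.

34.0 min

Optimal t* satisfies g'(t*) = g(t*)/(T + t*).
g'(t) = 360·17/(t + 17)². Setting 360·17/(t+17)² = 360t/[(t+17)(68+t)] gives 17(68+t) = t(t+17), so t² = 17×68 = 1156.
t* = √1156 = 34 min.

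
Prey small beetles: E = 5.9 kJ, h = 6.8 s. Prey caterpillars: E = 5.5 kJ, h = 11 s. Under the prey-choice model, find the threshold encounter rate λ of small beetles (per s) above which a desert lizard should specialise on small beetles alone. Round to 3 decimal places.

The zero-one rule: include caterpillars iff E₂/h₂ > λE₁/(1+λh₁). Equality gives the switch point.
λE₁h₂ = E₂ + λE₂h₁ ⇒ λ = E₂/(E₁h₂ − E₂h₁) = 5.5/(64.9 − 37.4) = 0.2 per s.

0.200 per s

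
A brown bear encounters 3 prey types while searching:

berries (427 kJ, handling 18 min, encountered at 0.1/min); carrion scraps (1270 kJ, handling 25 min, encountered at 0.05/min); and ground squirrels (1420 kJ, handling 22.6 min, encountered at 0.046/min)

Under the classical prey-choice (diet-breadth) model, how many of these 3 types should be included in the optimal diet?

Rank by E/h (kJ/min): ground squirrels 62.8, carrion scraps 50.8, berries 23.7. Include each in turn until the next type's E/h falls below the running intake rate.
Rate on top 1: 32.03. carrion scraps: 50.8 > 32.03 → include.
Rate on top 2: 39.16. berries: 23.7 < 39.16 → exclude; stop.
Optimal diet: ground squirrels, carrion scraps — 2 of 3 types.

2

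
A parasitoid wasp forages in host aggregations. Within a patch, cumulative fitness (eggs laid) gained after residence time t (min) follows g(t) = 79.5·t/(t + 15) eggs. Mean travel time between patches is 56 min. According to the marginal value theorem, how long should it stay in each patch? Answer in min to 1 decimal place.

29.0 min

By the marginal value theorem, leave when the instantaneous gain rate g'(t) equals the habitat-wide average g(t)/(T + t).
g'(t) = 79.5·15/(t + 15)². Setting 79.5·15/(t+15)² = 79.5t/[(t+15)(56+t)] gives 15(56+t) = t(t+15), so t² = 15×56 = 840.
t* = √840 = 28.98 min.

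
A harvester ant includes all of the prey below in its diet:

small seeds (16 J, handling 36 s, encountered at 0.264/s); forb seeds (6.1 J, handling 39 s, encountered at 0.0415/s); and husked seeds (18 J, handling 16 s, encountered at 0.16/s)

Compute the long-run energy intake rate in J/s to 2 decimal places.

0.50 J/s

R = (0.264×16 + 0.0415×6.1 + 0.16×18) / (1 + 0.264×36 + 0.0415×39 + 0.16×16) = 7.357/14.68 = 0.5011 J/s.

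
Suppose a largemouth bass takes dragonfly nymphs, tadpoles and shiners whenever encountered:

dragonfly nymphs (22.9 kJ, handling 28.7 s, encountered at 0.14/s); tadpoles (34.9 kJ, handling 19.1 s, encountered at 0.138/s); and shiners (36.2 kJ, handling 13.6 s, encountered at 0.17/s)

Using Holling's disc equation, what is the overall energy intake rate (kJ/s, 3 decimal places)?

R = (0.14×22.9 + 0.138×34.9 + 0.17×36.2) / (1 + 0.14×28.7 + 0.138×19.1 + 0.17×13.6) = 14.18/9.966 = 1.422 kJ/s.

1.422 kJ/s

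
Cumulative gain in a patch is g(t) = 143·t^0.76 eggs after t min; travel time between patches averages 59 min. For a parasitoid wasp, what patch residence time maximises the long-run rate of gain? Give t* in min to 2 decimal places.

Optimal t* satisfies g'(t*) = g(t*)/(T + t*).
g'(t) = 0.76·143·t^-0.24. Setting 0.76·143·t^-0.24 = 143·t^0.76/(59+t) gives 0.76(59+t) = t, so 0.24·t = 0.76×59.
t* = 0.76×59/0.24 = 186.8 min.

186.83 min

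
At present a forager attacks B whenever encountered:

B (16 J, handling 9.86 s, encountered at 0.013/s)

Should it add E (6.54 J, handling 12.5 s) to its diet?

Current rate: (0.013×16)/(1 + 0.013×9.86) = 0.1844 J/s.
E: E/h = 6.54/12.5 = 0.5232 J/s.
0.5232 > 0.1844, so adding E raises the average — include it.

Yes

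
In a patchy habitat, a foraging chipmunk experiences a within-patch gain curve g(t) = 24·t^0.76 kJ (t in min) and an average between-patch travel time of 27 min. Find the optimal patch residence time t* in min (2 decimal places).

By the marginal value theorem, leave when the instantaneous gain rate g'(t) equals the habitat-wide average g(t)/(T + t).
g'(t) = 0.76·24·t^-0.24. Setting 0.76·24·t^-0.24 = 24·t^0.76/(27+t) gives 0.76(27+t) = t, so 0.24·t = 0.76×27.
t* = 0.76×27/0.24 = 85.5 min.

85.50 min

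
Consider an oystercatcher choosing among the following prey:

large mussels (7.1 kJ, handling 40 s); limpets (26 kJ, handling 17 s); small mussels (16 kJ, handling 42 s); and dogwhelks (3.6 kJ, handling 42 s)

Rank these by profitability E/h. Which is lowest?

dogwhelks

Profitability E/h (kJ/s): large mussels = 7.1/40 = 0.177, limpets = 26/17 = 1.53, small mussels = 16/42 = 0.381, dogwhelks = 3.6/42 = 0.0857.
Ranked: limpets > small mussels > large mussels > dogwhelks.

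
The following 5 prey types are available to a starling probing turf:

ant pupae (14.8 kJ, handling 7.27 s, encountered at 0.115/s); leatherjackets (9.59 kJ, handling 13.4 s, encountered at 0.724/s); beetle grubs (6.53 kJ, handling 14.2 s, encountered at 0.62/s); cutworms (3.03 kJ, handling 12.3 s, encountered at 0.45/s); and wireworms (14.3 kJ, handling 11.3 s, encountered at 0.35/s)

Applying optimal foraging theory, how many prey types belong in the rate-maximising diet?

Rank by E/h (kJ/s): ant pupae 2.04, wireworms 1.27, leatherjackets 0.716, beetle grubs 0.46, cutworms 0.246. Include each in turn until the next type's E/h falls below the running intake rate.
Rate on top 1: 0.927. wireworms: 1.27 > 0.927 → include.
Rate on top 2: 1.158. leatherjackets: 0.716 < 1.158 → exclude; stop.
Optimal diet: ant pupae, wireworms — 2 of 5 types.

2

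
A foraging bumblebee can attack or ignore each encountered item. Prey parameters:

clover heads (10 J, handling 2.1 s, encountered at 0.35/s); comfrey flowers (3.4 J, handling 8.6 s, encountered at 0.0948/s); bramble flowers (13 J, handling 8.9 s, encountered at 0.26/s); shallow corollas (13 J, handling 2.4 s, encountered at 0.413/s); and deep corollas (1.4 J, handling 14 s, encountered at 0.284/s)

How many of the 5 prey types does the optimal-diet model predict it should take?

E/h in descending order: shallow corollas 5.42, clover heads 4.76, bramble flowers 1.46, comfrey flowers 0.395, deep corollas 0.1 J/s. The optimal diet is the largest prefix of this list for which every included type satisfies E_i/h_i > R on the types above it.
Rate on top 1: 2.696. clover heads: 4.76 > 2.696 → include.
Rate on top 2: 3.253. bramble flowers: 1.46 < 3.253 → exclude; stop.
Optimal diet: shallow corollas, clover heads — 2 of 5 types.

2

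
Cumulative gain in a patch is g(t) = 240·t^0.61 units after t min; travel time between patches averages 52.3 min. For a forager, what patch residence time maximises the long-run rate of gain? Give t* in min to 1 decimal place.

81.8 min

By the marginal value theorem, leave when the instantaneous gain rate g'(t) equals the habitat-wide average g(t)/(T + t).
g'(t) = 0.61·240·t^-0.39. Setting 0.61·240·t^-0.39 = 240·t^0.61/(52.3+t) gives 0.61(52.3+t) = t, so 0.39·t = 0.61×52.3.
t* = 0.61×52.3/0.39 = 81.8 min.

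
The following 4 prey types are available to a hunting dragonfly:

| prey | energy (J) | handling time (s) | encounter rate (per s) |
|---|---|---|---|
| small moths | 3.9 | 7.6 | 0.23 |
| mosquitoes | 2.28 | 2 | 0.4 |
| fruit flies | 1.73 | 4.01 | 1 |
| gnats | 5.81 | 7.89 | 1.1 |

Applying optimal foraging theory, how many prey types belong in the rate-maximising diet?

2

E/h in descending order: mosquitoes 1.14, gnats 0.736, small moths 0.513, fruit flies 0.431 J/s. The optimal diet is the largest prefix of this list for which every included type satisfies E_i/h_i > R on the types above it.
Rate on top 1: 0.5067. gnats: 0.736 > 0.5067 → include.
Rate on top 2: 0.6969. small moths: 0.513 < 0.6969 → exclude; stop.
Optimal diet: mosquitoes, gnats — 2 of 4 types.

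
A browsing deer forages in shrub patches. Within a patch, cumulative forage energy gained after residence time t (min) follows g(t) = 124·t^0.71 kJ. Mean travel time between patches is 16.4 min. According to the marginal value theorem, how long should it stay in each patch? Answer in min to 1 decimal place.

By the marginal value theorem, leave when the instantaneous gain rate g'(t) equals the habitat-wide average g(t)/(T + t).
g'(t) = 0.71·124·t^-0.29. Setting 0.71·124·t^-0.29 = 124·t^0.71/(16.4+t) gives 0.71(16.4+t) = t, so 0.29·t = 0.71×16.4.
t* = 0.71×16.4/0.29 = 40.15 min.

40.2 min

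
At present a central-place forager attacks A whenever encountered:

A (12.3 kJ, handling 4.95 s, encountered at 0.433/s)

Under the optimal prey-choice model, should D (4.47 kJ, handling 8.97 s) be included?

No

Current rate: (0.433×12.3)/(1 + 0.433×4.95) = 1.694 kJ/s.
Profitability of D: 4.47/8.97 = 0.4983 kJ/s.
0.4983 < 1.694, so adding D would lower the average — exclude it.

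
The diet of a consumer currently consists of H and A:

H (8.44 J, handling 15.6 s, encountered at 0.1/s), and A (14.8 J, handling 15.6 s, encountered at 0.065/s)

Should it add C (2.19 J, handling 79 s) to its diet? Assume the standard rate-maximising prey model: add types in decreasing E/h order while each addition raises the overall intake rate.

On H and A alone, R = ΣλE/(1+Σλh) = 1.806/3.574 = 0.5053 J/s.
C: E/h = 2.19/79 = 0.02772 J/s.
0.02772 < 0.5053, so adding C would lower the average — exclude it.

No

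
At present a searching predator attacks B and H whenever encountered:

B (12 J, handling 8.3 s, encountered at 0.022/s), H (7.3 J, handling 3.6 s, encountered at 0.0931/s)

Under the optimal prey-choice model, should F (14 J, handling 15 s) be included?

On B and H alone, R = ΣλE/(1+Σλh) = 0.9436/1.518 = 0.6217 J/s.
F: E/h = 14/15 = 0.9333 J/s.
Since 0.9333 > R, including F increases the long-run rate.

Yes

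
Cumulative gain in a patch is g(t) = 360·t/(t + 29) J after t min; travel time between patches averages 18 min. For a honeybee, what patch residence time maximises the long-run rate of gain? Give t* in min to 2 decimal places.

22.85 min

Maximise g(t)/(T+t): set derivative to zero → g'(t)(T+t) = g(t).
g'(t) = 360·29/(t + 29)². Setting 360·29/(t+29)² = 360t/[(t+29)(18+t)] gives 29(18+t) = t(t+29), so t² = 29×18 = 522.
t* = √522 = 22.85 min.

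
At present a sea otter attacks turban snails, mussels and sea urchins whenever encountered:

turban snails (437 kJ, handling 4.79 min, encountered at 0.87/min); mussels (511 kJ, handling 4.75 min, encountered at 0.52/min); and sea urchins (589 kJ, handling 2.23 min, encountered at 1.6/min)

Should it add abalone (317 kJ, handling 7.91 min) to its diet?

Current rate: (0.87×437 + 0.52×511 + 1.6×589)/(1 + 0.87×4.79 + 0.52×4.75 + 1.6×2.23) = 141.7 kJ/min.
Profitability of abalone: 317/7.91 = 40.08 kJ/min.
40.08 < 141.7, so adding abalone would lower the average — exclude it.

No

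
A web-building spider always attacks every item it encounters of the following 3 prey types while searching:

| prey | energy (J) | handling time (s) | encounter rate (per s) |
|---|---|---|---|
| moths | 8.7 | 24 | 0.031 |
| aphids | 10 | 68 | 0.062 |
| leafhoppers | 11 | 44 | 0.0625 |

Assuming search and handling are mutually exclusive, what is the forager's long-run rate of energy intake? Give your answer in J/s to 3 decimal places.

R = (0.031×8.7 + 0.062×10 + 0.0625×11) / (1 + 0.031×24 + 0.062×68 + 0.0625×44) = 1.577/8.71 = 0.1811 J/s.

0.181 J/s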